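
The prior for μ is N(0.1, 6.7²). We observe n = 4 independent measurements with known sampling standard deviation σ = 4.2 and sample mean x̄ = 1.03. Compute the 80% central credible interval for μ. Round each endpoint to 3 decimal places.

Posterior precision = 1/6.7² + 4/4.2² = 0.0223 + 0.2268 = 0.2490, so posterior SD = 2.0039.
Posterior mean = (0.1/6.7² + 4·1.03/4.2²) / 0.2490 = 0.9468.
Interval: 0.9468 ± 1.282 × 2.0039 → [-1.621, 3.515].

[-1.621, 3.515]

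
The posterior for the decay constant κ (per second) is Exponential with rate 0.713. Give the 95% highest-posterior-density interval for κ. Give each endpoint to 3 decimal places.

The exponential density is strictly decreasing on [0, ∞), so the HPD interval is anchored at 0: [0, q] with P(κ ≤ q) = 0.95.
q = −ln(1 − 0.95) / 0.713 = 2.9957 / 0.713 = 4.202.

[0.000, 4.202]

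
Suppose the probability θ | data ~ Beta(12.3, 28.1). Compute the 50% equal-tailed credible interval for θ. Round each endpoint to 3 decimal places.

[0.254, 0.352]

Posterior: Beta(12.3, 28.1).
Equal-tailed 50% interval: the 0.25 and 0.75 quantiles of Beta(12.3, 28.1).
Posterior mean ≈ 0.304, SD ≈ 0.072; a Normal approximation gives roughly [0.256, 0.353].
Exact: F⁻¹(0.25) = 0.254; F⁻¹(0.75) = 0.352.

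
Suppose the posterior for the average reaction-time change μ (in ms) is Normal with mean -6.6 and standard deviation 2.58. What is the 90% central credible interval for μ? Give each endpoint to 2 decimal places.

[-10.84, -2.36]

The posterior is symmetric, so the 90% equal-tailed interval is μ = -6.6 ± z·2.58 with z = 1.645.
Half-width: 1.645 × 2.58 = 4.24.
-6.6 − 4.24 = -10.84; -6.6 + 4.24 = -2.36.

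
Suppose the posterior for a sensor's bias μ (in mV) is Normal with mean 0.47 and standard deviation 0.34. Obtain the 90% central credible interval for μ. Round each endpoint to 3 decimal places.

The posterior is symmetric, so the 90% equal-tailed interval is μ = 0.47 ± z·0.34 with z = 1.645.
Half-width: 1.645 × 0.34 = 0.559.
0.47 − 0.559 = -0.089; 0.47 + 0.559 = 1.029.

[-0.089, 1.029]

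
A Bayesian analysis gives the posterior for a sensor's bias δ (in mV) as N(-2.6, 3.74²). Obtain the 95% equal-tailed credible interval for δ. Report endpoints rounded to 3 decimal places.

[-9.930, 4.730]

The posterior is symmetric, so the 95% equal-tailed interval is δ = -2.6 ± z·3.74 with z = 1.960.
Half-width: 1.960 × 3.74 = 7.330.
-2.6 − 7.330 = -9.930; -2.6 + 7.330 = 4.730.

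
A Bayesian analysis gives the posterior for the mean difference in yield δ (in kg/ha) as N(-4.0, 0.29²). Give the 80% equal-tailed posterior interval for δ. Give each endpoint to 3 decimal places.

The posterior is symmetric, so the 80% equal-tailed interval is δ = -4.0 ± z·0.29 with z = 1.282.
Half-width: 1.282 × 0.29 = 0.372.
-4.0 − 0.372 = -4.372; -4.0 + 0.372 = -3.628.

[-4.372, -3.628]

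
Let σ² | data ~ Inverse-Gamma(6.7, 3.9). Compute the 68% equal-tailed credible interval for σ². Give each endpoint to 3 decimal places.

Inverse-Gamma(6.7, 3.9) quantiles: F⁻¹(0.16) and F⁻¹(0.84).
Equivalently, 1/σ² ~ Gamma(6.7, rate = 3.9); invert its 0.84 and 0.16 quantiles.
Posterior mean ≈ 0.684, SD ≈ 0.316; a Normal approximation gives roughly [0.370, 0.998].
Exact: lower = 0.424; upper = 0.931.

[0.424, 0.931]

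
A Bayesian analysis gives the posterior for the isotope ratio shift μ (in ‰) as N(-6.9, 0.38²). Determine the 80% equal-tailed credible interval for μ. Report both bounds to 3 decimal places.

The posterior is symmetric, so the 80% equal-tailed interval is μ = -6.9 ± z·0.38 with z = 1.282.
Half-width: 1.282 × 0.38 = 0.487.
-6.9 − 0.487 = -7.387; -6.9 + 0.487 = -6.413.

[-7.387, -6.413]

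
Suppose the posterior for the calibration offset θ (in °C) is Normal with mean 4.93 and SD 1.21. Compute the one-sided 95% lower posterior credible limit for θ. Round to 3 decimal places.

Need L with P(θ ≥ L) = 0.95: L = 4.93 − z_{0.05}·1.21.
z = 1.645; L = 4.93 − 1.645 × 1.21 = 2.940.

2.940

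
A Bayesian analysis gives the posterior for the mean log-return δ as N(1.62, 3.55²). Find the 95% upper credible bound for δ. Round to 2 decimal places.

Need U with P(δ ≤ U) = 0.95: U = 1.62 + z_{0.05}·3.55.
z = 1.645; U = 1.62 + 1.645 × 3.55 = 7.46.

7.46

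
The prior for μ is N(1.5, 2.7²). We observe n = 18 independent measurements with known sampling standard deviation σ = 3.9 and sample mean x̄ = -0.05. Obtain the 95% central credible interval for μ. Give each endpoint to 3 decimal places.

Posterior precision = 1/2.7² + 18/3.9² = 0.1372 + 1.1834 = 1.3206, so posterior SD = 0.8702.
Posterior mean = (1.5/2.7² + 18·-0.05/3.9²) / 1.3206 = 0.1110.
Interval: 0.1110 ± 1.960 × 0.8702 → [-1.595, 1.817].

[-1.595, 1.817]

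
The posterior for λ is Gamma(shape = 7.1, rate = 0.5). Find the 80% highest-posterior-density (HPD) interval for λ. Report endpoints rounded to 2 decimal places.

The posterior is unimodal and skewed, so the HPD interval has equal density at both endpoints and is the shortest 80% interval.
Solving f(6.86) = f(19.79) with F(19.79) − F(6.86) = 0.80 gives [6.86, 19.79].
For comparison, the equal-tailed interval is [7.94, 21.31]; the HPD is narrower and shifted toward the mode.

[6.86, 19.79]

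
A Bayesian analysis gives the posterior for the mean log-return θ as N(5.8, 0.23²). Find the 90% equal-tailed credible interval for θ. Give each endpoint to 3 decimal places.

[5.422, 6.178]

The posterior is symmetric, so the 90% equal-tailed interval is θ = 5.8 ± z·0.23 with z = 1.645.
Half-width: 1.645 × 0.23 = 0.378.
5.8 − 0.378 = 5.422; 5.8 + 0.378 = 6.178.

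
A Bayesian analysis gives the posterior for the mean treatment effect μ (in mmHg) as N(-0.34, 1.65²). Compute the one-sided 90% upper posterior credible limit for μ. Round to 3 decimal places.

Need U with P(μ ≤ U) = 0.90: U = -0.34 + z_{0.1}·1.65.
z = 1.282; U = -0.34 + 1.282 × 1.65 = 1.775.

1.775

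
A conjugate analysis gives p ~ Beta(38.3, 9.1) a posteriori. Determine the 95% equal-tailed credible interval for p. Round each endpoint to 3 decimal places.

[0.686, 0.906]

Posterior: Beta(38.3, 9.1).
Equal-tailed 95% interval: the 0.025 and 0.975 quantiles of Beta(38.3, 9.1).
Posterior mean ≈ 0.808, SD ≈ 0.057; a Normal approximation gives roughly [0.697, 0.919].
Exact: F⁻¹(0.025) = 0.686; F⁻¹(0.975) = 0.906.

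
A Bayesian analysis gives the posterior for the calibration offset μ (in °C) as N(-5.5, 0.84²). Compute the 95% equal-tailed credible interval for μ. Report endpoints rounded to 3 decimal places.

[-7.146, -3.854]

The posterior is symmetric, so the 95% equal-tailed interval is μ = -5.5 ± z·0.84 with z = 1.960.
Half-width: 1.960 × 0.84 = 1.646.
-5.5 − 1.646 = -7.146; -5.5 + 1.646 = -3.854.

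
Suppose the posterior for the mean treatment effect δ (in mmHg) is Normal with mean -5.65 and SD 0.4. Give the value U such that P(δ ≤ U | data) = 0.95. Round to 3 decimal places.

Need U with P(δ ≤ U) = 0.95: U = -5.65 + z_{0.05}·0.4.
z = 1.645; U = -5.65 + 1.645 × 0.4 = -4.992.

-4.992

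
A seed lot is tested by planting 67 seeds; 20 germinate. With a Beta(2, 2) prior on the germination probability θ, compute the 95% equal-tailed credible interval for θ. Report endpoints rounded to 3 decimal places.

[0.209, 0.421]

Posterior: Beta(2+20, 2+47) = Beta(22, 49).
Equal-tailed 95% interval: the 0.025 and 0.975 quantiles of Beta(22, 49).
Posterior mean ≈ 0.310, SD ≈ 0.054; a Normal approximation gives roughly [0.203, 0.417].
Exact: F⁻¹(0.025) = 0.209; F⁻¹(0.975) = 0.421.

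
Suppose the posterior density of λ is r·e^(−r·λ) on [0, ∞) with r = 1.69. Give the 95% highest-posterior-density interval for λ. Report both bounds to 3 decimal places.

[0.000, 1.773]

The exponential density is strictly decreasing on [0, ∞), so the HPD interval is anchored at 0: [0, q] with P(λ ≤ q) = 0.95.
q = −ln(1 − 0.95) / 1.69 = 2.9957 / 1.69 = 1.773.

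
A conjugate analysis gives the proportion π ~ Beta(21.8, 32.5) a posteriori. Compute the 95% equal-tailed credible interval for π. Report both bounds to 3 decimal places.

[0.276, 0.534]

Posterior: Beta(21.8, 32.5).
Equal-tailed 95% interval: the 0.025 and 0.975 quantiles of Beta(21.8, 32.5).
Posterior mean ≈ 0.401, SD ≈ 0.066; a Normal approximation gives roughly [0.272, 0.531].
Exact: F⁻¹(0.025) = 0.276; F⁻¹(0.975) = 0.534.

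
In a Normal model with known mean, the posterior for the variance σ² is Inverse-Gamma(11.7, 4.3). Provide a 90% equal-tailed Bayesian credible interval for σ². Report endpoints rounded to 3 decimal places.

Inverse-Gamma(11.7, 4.3) quantiles: F⁻¹(0.05) and F⁻¹(0.95).
Equivalently, 1/σ² ~ Gamma(11.7, rate = 4.3); invert its 0.95 and 0.05 quantiles.
Posterior mean ≈ 0.402, SD ≈ 0.129; a Normal approximation gives roughly [0.190, 0.614].
Exact: lower = 0.241; upper = 0.642.

[0.241, 0.642]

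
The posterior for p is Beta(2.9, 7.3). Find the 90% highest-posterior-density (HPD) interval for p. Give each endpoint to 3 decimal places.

The posterior is unimodal and skewed, so the HPD interval has equal density at both endpoints and is the shortest 90% interval.
Solving f(0.065) = f(0.493) with F(0.493) − F(0.065) = 0.90 gives [0.065, 0.493].
For comparison, the equal-tailed interval is [0.089, 0.529]; the HPD is narrower and shifted toward the mode.

[0.065, 0.493]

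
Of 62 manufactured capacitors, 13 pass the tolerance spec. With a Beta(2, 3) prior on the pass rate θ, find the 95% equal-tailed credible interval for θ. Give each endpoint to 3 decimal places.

Posterior: Beta(2+13, 3+49) = Beta(15, 52).
Equal-tailed 95% interval: the 0.025 and 0.975 quantiles of Beta(15, 52).
Posterior mean ≈ 0.224, SD ≈ 0.051; a Normal approximation gives roughly [0.125, 0.323].
Exact: F⁻¹(0.025) = 0.133; F⁻¹(0.975) = 0.330.

[0.133, 0.330]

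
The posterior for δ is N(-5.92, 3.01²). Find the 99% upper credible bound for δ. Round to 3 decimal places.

Need U with P(δ ≤ U) = 0.99: U = -5.92 + z_{0.01}·3.01.
z = 2.326; U = -5.92 + 2.326 × 3.01 = 1.082.

1.082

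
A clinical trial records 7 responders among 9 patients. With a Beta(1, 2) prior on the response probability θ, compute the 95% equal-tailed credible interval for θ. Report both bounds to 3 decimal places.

Posterior: Beta(1+7, 2+2) = Beta(8, 4).
Equal-tailed 95% interval: the 0.025 and 0.975 quantiles of Beta(8, 4).
Posterior mean ≈ 0.667, SD ≈ 0.131; a Normal approximation gives roughly [0.410, 0.923].
Exact: F⁻¹(0.025) = 0.390; F⁻¹(0.975) = 0.891.

[0.390, 0.891]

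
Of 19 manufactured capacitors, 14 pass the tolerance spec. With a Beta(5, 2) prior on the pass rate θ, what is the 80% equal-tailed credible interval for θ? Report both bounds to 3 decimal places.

Posterior: Beta(5+14, 2+5) = Beta(19, 7).
Equal-tailed 80% interval: the 0.1 and 0.9 quantiles of Beta(19, 7).
Posterior mean ≈ 0.731, SD ≈ 0.085; a Normal approximation gives roughly [0.621, 0.840].
Exact: F⁻¹(0.1) = 0.617; F⁻¹(0.9) = 0.837.

[0.617, 0.837]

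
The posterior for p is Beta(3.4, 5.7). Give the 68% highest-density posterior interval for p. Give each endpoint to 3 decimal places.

[0.193, 0.507]

The posterior is unimodal and skewed, so the HPD interval has equal density at both endpoints and is the shortest 68% interval.
Solving f(0.193) = f(0.507) with F(0.507) − F(0.193) = 0.68 gives [0.193, 0.507].
For comparison, the equal-tailed interval is [0.216, 0.533]; the HPD is narrower and shifted toward the mode.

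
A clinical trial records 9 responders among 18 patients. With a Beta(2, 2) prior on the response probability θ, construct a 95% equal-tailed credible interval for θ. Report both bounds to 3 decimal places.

[0.298, 0.702]

Posterior: Beta(2+9, 2+9) = Beta(11, 11).
Equal-tailed 95% interval: the 0.025 and 0.975 quantiles of Beta(11, 11).
Posterior mean ≈ 0.500, SD ≈ 0.104; a Normal approximation gives roughly [0.296, 0.704].
Exact: F⁻¹(0.025) = 0.298; F⁻¹(0.975) = 0.702.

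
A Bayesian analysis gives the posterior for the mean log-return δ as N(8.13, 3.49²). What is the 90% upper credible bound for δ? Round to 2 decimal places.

Need U with P(δ ≤ U) = 0.90: U = 8.13 + z_{0.1}·3.49.
z = 1.282; U = 8.13 + 1.282 × 3.49 = 12.60.

12.60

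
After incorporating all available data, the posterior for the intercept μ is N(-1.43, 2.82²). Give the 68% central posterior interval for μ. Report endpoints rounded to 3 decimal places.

The posterior is symmetric, so the 68% equal-tailed interval is μ = -1.43 ± z·2.82 with z = 0.994.
Half-width: 0.994 × 2.82 = 2.804.
-1.43 − 2.804 = -4.234; -1.43 + 2.804 = 1.374.

[-4.234, 1.374]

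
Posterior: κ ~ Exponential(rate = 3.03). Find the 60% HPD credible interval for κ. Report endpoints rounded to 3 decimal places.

The exponential density is strictly decreasing on [0, ∞), so the HPD interval is anchored at 0: [0, q] with P(κ ≤ q) = 0.60.
q = −ln(1 − 0.60) / 3.03 = 0.9163 / 3.03 = 0.302.

[0.000, 0.302]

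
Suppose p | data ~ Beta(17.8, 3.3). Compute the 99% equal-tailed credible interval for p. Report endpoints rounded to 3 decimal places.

[0.595, 0.978]

Posterior: Beta(17.8, 3.3).
Equal-tailed 99% interval: the 0.005 and 0.995 quantiles of Beta(17.8, 3.3).
Posterior mean ≈ 0.844, SD ≈ 0.077; a Normal approximation gives roughly [0.645, 1.043].
Exact: F⁻¹(0.005) = 0.595; F⁻¹(0.995) = 0.978.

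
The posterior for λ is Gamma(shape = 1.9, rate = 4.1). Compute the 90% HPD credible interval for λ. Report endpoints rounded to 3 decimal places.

[0.015, 0.920]

The posterior is unimodal and skewed, so the HPD interval has equal density at both endpoints and is the shortest 90% interval.
Solving f(0.015) = f(0.920) with F(0.920) − F(0.015) = 0.90 gives [0.015, 0.920].
For comparison, the equal-tailed interval is [0.077, 1.117]; the HPD is narrower and shifted toward the mode.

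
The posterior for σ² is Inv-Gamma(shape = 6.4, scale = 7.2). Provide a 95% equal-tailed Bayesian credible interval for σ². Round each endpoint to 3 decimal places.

[0.589, 2.947]

Inverse-Gamma(6.4, 7.2) quantiles: F⁻¹(0.025) and F⁻¹(0.975).
Equivalently, 1/σ² ~ Gamma(6.4, rate = 7.2); invert its 0.975 and 0.025 quantiles.
Posterior mean ≈ 1.333, SD ≈ 0.636; a Normal approximation gives roughly [0.087, 2.579].
Exact: lower = 0.589; upper = 2.947.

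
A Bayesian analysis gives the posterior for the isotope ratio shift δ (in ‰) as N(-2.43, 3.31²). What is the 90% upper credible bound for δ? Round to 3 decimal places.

Need U with P(δ ≤ U) = 0.90: U = -2.43 + z_{0.1}·3.31.
z = 1.282; U = -2.43 + 1.282 × 3.31 = 1.812.

1.812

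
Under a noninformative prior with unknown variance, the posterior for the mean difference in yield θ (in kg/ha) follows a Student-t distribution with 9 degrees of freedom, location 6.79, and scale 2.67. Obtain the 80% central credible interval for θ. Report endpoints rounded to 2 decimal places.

[3.10, 10.48]

The t_9 distribution is symmetric; the 80% interval is 6.79 ± t·2.67 with t_{0.9,9} = 1.383.
Half-width: 1.383 × 2.67 = 3.69.
6.79 − 3.69 = 3.10; 6.79 + 3.69 = 10.48.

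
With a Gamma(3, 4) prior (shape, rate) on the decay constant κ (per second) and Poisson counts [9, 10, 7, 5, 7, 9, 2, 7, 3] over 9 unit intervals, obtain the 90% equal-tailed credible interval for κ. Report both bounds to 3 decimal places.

[3.819, 5.807]

Posterior: Gamma(3+59, 4+9) = Gamma(62, 13) (shape, rate).
Equal-tailed 90% interval: Gamma(62, 13) quantiles at 0.05 and 0.95.
Posterior mean ≈ 4.769, SD ≈ 0.606; a Normal approximation gives roughly [3.773, 5.766].
Exact: lower = 3.819; upper = 5.807.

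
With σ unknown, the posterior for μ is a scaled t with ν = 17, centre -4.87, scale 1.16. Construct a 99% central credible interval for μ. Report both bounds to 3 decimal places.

[-8.232, -1.508]

The t_17 distribution is symmetric; the 99% interval is -4.87 ± t·1.16 with t_{0.995,17} = 2.898.
Half-width: 2.898 × 1.16 = 3.362.
-4.87 − 3.362 = -8.232; -4.87 + 3.362 = -1.508.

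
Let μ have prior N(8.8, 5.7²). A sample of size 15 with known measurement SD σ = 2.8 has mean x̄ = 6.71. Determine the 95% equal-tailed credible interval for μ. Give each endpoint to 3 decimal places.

Posterior precision = 1/5.7² + 15/2.8² = 0.0308 + 1.9133 = 1.9440, so posterior SD = 0.7172.
Posterior mean = (8.8/5.7² + 15·6.71/2.8²) / 1.9440 = 6.7431.
Interval: 6.7431 ± 1.960 × 0.7172 → [5.337, 8.149].

[5.337, 8.149]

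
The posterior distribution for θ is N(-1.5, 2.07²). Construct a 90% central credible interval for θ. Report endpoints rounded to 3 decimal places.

[-4.905, 1.905]

The posterior is symmetric, so the 90% equal-tailed interval is θ = -1.5 ± z·2.07 with z = 1.645.
Half-width: 1.645 × 2.07 = 3.405.
-1.5 − 3.405 = -4.905; -1.5 + 3.405 = 1.905.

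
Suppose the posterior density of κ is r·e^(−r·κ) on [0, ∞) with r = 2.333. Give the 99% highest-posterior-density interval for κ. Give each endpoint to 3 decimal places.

[0.000, 1.974]

The exponential density is strictly decreasing on [0, ∞), so the HPD interval is anchored at 0: [0, q] with P(κ ≤ q) = 0.99.
q = −ln(1 − 0.99) / 2.333 = 4.6052 / 2.333 = 1.974.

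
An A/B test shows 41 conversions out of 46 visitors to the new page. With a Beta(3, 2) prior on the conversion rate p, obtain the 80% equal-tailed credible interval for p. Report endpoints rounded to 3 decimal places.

Posterior: Beta(3+41, 2+5) = Beta(44, 7).
Equal-tailed 80% interval: the 0.1 and 0.9 quantiles of Beta(44, 7).
Posterior mean ≈ 0.863, SD ≈ 0.048; a Normal approximation gives roughly [0.802, 0.924].
Exact: F⁻¹(0.1) = 0.799; F⁻¹(0.9) = 0.920.

[0.799, 0.920]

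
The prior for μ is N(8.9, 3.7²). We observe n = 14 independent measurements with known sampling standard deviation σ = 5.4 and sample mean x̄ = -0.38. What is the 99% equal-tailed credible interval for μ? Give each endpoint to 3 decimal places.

Posterior precision = 1/3.7² + 14/5.4² = 0.0730 + 0.4801 = 0.5532, so posterior SD = 1.3445.
Posterior mean = (8.9/3.7² + 14·-0.38/5.4²) / 0.5532 = 0.8455.
Interval: 0.8455 ± 2.576 × 1.3445 → [-2.618, 4.309].

[-2.618, 4.309]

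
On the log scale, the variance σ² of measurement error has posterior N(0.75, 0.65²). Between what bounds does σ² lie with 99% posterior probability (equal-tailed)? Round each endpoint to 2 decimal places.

On the log scale the 99% interval is 0.75 ± 2.576 × 0.65 = [-0.9243, 2.4243].
Exponentiate: [e^-0.9243, e^2.4243] = [0.40, 11.29].

[0.40, 11.29]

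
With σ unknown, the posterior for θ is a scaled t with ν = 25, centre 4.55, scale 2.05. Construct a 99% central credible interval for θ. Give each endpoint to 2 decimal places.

The t_25 distribution is symmetric; the 99% interval is 4.55 ± t·2.05 with t_{0.995,25} = 2.787.
Half-width: 2.787 × 2.05 = 5.71.
4.55 − 5.71 = -1.16; 4.55 + 5.71 = 10.26.

[-1.16, 10.26]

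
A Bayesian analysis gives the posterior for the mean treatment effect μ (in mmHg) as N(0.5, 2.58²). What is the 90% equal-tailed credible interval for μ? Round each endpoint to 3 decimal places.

[-3.744, 4.744]

The posterior is symmetric, so the 90% equal-tailed interval is μ = 0.5 ± z·2.58 with z = 1.645.
Half-width: 1.645 × 2.58 = 4.244.
0.5 − 4.244 = -3.744; 0.5 + 4.244 = 4.744.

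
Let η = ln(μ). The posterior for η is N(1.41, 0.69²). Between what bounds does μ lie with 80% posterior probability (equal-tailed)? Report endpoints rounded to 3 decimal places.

[1.692, 9.917]

On the log scale the 80% interval is 1.41 ± 1.282 × 0.69 = [0.5257, 2.2943].
Exponentiate: [e^0.5257, e^2.2943] = [1.692, 9.917].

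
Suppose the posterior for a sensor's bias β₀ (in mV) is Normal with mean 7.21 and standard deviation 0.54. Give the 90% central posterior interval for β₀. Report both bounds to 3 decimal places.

[6.322, 8.098]

The posterior is symmetric, so the 90% equal-tailed interval is β₀ = 7.21 ± z·0.54 with z = 1.645.
Half-width: 1.645 × 0.54 = 0.888.
7.21 − 0.888 = 6.322; 7.21 + 0.888 = 8.098.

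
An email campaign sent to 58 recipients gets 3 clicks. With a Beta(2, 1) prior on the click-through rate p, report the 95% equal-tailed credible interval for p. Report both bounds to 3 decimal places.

Posterior: Beta(2+3, 1+55) = Beta(5, 56).
Equal-tailed 95% interval: the 0.025 and 0.975 quantiles of Beta(5, 56).
Posterior mean ≈ 0.082, SD ≈ 0.035; a Normal approximation gives roughly [0.014, 0.150].
Exact: F⁻¹(0.025) = 0.028; F⁻¹(0.975) = 0.162.

[0.028, 0.162]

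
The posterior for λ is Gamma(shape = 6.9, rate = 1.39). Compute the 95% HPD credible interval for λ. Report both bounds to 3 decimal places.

[1.647, 8.722]

The posterior is unimodal and skewed, so the HPD interval has equal density at both endpoints and is the shortest 95% interval.
Solving f(1.647) = f(8.722) with F(8.722) − F(1.647) = 0.95 gives [1.647, 8.722].
For comparison, the equal-tailed interval is [1.980, 9.296]; the HPD is narrower and shifted toward the mode.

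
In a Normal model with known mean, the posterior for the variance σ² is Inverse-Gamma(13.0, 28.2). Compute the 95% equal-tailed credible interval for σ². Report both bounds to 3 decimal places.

[1.345, 4.074]

Inverse-Gamma(13.0, 28.2) quantiles: F⁻¹(0.025) and F⁻¹(0.975).
Equivalently, 1/σ² ~ Gamma(13.0, rate = 28.2); invert its 0.975 and 0.025 quantiles.
Posterior mean ≈ 2.350, SD ≈ 0.709; a Normal approximation gives roughly [0.961, 3.739].
Exact: lower = 1.345; upper = 4.074.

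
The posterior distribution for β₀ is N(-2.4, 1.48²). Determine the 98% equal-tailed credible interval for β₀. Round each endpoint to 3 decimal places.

[-5.843, 1.043]

The posterior is symmetric, so the 98% equal-tailed interval is β₀ = -2.4 ± z·1.48 with z = 2.326.
Half-width: 2.326 × 1.48 = 3.443.
-2.4 − 3.443 = -5.843; -2.4 + 3.443 = 1.043.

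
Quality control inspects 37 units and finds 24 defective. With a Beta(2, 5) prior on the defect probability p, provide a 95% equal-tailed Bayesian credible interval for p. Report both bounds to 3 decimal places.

Posterior: Beta(2+24, 5+13) = Beta(26, 18).
Equal-tailed 95% interval: the 0.025 and 0.975 quantiles of Beta(26, 18).
Posterior mean ≈ 0.591, SD ≈ 0.073; a Normal approximation gives roughly [0.447, 0.735].
Exact: F⁻¹(0.025) = 0.444; F⁻¹(0.975) = 0.730.

[0.444, 0.730]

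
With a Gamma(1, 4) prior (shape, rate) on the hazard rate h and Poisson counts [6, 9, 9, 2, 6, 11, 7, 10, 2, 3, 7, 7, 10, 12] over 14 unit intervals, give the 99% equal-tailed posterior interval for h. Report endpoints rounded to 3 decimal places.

[4.326, 7.216]

Posterior: Gamma(1+101, 4+14) = Gamma(102, 18) (shape, rate).
Equal-tailed 99% interval: Gamma(102, 18) quantiles at 0.005 and 0.995.
Posterior mean ≈ 5.667, SD ≈ 0.561; a Normal approximation gives roughly [4.221, 7.112].
Exact: lower = 4.326; upper = 7.216.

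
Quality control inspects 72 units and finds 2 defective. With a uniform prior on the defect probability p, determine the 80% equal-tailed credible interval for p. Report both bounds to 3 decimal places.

[0.015, 0.071]

Posterior: Beta(1+2, 1+70) = Beta(3, 71).
Equal-tailed 80% interval: the 0.1 and 0.9 quantiles of Beta(3, 71).
Posterior mean ≈ 0.041, SD ≈ 0.023; a Normal approximation gives roughly [0.011, 0.070].
Exact: F⁻¹(0.1) = 0.015; F⁻¹(0.9) = 0.071.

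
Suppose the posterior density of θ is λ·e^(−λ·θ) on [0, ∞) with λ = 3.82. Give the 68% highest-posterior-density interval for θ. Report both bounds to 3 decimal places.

[0.000, 0.298]

The exponential density is strictly decreasing on [0, ∞), so the HPD interval is anchored at 0: [0, q] with P(θ ≤ q) = 0.68.
q = −ln(1 − 0.68) / 3.82 = 1.1394 / 3.82 = 0.298.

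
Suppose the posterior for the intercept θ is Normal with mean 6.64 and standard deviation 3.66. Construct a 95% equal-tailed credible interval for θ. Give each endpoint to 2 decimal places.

The posterior is symmetric, so the 95% equal-tailed interval is θ = 6.64 ± z·3.66 with z = 1.960.
Half-width: 1.960 × 3.66 = 7.17.
6.64 − 7.17 = -0.53; 6.64 + 7.17 = 13.81.

[-0.53, 13.81]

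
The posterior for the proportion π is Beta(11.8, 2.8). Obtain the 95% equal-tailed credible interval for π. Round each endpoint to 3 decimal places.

Posterior: Beta(11.8, 2.8).
Equal-tailed 95% interval: the 0.025 and 0.975 quantiles of Beta(11.8, 2.8).
Posterior mean ≈ 0.808, SD ≈ 0.100; a Normal approximation gives roughly [0.613, 1.004].
Exact: F⁻¹(0.025) = 0.579; F⁻¹(0.975) = 0.959.

[0.579, 0.959]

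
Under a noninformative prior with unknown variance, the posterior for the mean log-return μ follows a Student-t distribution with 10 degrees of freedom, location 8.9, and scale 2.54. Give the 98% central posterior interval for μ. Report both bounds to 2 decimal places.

[1.88, 15.92]

The t_10 distribution is symmetric; the 98% interval is 8.9 ± t·2.54 with t_{0.99,10} = 2.764.
Half-width: 2.764 × 2.54 = 7.02.
8.9 − 7.02 = 1.88; 8.9 + 7.02 = 15.92.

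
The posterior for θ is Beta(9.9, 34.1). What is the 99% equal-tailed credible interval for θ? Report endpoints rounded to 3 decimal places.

Posterior: Beta(9.9, 34.1).
Equal-tailed 99% interval: the 0.005 and 0.995 quantiles of Beta(9.9, 34.1).
Posterior mean ≈ 0.225, SD ≈ 0.062; a Normal approximation gives roughly [0.065, 0.385].
Exact: F⁻¹(0.005) = 0.091; F⁻¹(0.995) = 0.405.

[0.091, 0.405]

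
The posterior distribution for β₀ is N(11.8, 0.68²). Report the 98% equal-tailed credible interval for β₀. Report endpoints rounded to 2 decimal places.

[10.22, 13.38]

The posterior is symmetric, so the 98% equal-tailed interval is β₀ = 11.8 ± z·0.68 with z = 2.326.
Half-width: 2.326 × 0.68 = 1.58.
11.8 − 1.58 = 10.22; 11.8 + 1.58 = 13.38.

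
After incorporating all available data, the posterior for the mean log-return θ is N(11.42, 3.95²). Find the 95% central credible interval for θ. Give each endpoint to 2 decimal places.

The posterior is symmetric, so the 95% equal-tailed interval is θ = 11.42 ± z·3.95 with z = 1.960.
Half-width: 1.960 × 3.95 = 7.74.
11.42 − 7.74 = 3.68; 11.42 + 7.74 = 19.16.

[3.68, 19.16]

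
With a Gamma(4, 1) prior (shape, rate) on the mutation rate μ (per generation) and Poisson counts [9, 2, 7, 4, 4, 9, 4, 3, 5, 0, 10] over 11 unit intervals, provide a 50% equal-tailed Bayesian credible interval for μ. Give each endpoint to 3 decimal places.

[4.631, 5.506]

Posterior: Gamma(4+57, 1+11) = Gamma(61, 12) (shape, rate).
Equal-tailed 50% interval: Gamma(61, 12) quantiles at 0.25 and 0.75.
Posterior mean ≈ 5.083, SD ≈ 0.651; a Normal approximation gives roughly [4.644, 5.522].
Exact: lower = 4.631; upper = 5.506.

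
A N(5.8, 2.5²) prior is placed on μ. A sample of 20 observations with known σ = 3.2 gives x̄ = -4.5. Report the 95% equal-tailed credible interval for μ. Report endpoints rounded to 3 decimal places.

Posterior precision = 1/2.5² + 20/3.2² = 0.1600 + 1.9531 = 2.1131, so posterior SD = 0.6879.
Posterior mean = (5.8/2.5² + 20·-4.5/3.2²) / 2.1131 = -3.7201.
Interval: -3.7201 ± 1.960 × 0.6879 → [-5.068, -2.372].

[-5.068, -2.372]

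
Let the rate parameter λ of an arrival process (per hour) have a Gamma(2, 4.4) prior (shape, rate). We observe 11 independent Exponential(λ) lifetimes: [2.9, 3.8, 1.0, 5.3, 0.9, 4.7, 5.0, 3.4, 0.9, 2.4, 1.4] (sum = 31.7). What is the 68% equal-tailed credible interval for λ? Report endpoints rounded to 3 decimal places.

[0.262, 0.458]

Posterior: Gamma(2+11, 4.4+31.7) = Gamma(13, 36.1) (shape, rate).
Equal-tailed 68% interval: Gamma(13, 36.1) quantiles at 0.16 and 0.84.
Posterior mean ≈ 0.360, SD ≈ 0.100; a Normal approximation gives roughly [0.261, 0.459].
Exact: lower = 0.262; upper = 0.458.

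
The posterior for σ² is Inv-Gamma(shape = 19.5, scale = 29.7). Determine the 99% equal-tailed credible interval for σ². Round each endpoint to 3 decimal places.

[0.907, 2.971]

Inverse-Gamma(19.5, 29.7) quantiles: F⁻¹(0.005) and F⁻¹(0.995).
Equivalently, 1/σ² ~ Gamma(19.5, rate = 29.7); invert its 0.995 and 0.005 quantiles.
Posterior mean ≈ 1.605, SD ≈ 0.384; a Normal approximation gives roughly [0.617, 2.594].
Exact: lower = 0.907; upper = 2.971.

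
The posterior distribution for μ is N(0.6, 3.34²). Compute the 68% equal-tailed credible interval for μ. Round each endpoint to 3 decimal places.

The posterior is symmetric, so the 68% equal-tailed interval is μ = 0.6 ± z·3.34 with z = 0.994.
Half-width: 0.994 × 3.34 = 3.321.
0.6 − 3.321 = -2.721; 0.6 + 3.321 = 3.921.

[-2.721, 3.921]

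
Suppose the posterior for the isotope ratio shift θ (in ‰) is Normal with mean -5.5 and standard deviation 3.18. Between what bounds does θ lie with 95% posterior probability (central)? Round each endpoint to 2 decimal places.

[-11.73, 0.73]

The posterior is symmetric, so the 95% equal-tailed interval is θ = -5.5 ± z·3.18 with z = 1.960.
Half-width: 1.960 × 3.18 = 6.23.
-5.5 − 6.23 = -11.73; -5.5 + 6.23 = 0.73.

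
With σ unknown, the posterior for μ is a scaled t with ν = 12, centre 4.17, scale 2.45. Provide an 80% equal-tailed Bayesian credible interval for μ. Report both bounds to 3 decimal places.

The t_12 distribution is symmetric; the 80% interval is 4.17 ± t·2.45 with t_{0.9,12} = 1.356.
Half-width: 1.356 × 2.45 = 3.323.
4.17 − 3.323 = 0.847; 4.17 + 3.323 = 7.493.

[0.847, 7.493]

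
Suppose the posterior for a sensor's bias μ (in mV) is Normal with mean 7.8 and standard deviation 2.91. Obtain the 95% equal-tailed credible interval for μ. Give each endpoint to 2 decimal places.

[2.10, 13.50]

The posterior is symmetric, so the 95% equal-tailed interval is μ = 7.8 ± z·2.91 with z = 1.960.
Half-width: 1.960 × 2.91 = 5.70.
7.8 − 5.70 = 2.10; 7.8 + 5.70 = 13.50.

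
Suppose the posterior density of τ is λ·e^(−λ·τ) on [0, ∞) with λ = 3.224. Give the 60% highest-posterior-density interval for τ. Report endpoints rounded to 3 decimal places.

[0.000, 0.284]

The exponential density is strictly decreasing on [0, ∞), so the HPD interval is anchored at 0: [0, q] with P(τ ≤ q) = 0.60.
q = −ln(1 − 0.60) / 3.224 = 0.9163 / 3.224 = 0.284.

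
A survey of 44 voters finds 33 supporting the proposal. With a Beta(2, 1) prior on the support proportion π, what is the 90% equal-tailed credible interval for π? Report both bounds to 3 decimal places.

Posterior: Beta(2+33, 1+11) = Beta(35, 12).
Equal-tailed 90% interval: the 0.05 and 0.95 quantiles of Beta(35, 12).
Posterior mean ≈ 0.745, SD ≈ 0.063; a Normal approximation gives roughly [0.641, 0.848].
Exact: F⁻¹(0.05) = 0.635; F⁻¹(0.95) = 0.842.

[0.635, 0.842]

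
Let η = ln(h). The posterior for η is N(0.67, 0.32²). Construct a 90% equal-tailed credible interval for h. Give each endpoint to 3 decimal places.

[1.154, 3.308]

On the log scale the 90% interval is 0.67 ± 1.645 × 0.32 = [0.1436, 1.1964].
Exponentiate: [e^0.1436, e^1.1964] = [1.154, 3.308].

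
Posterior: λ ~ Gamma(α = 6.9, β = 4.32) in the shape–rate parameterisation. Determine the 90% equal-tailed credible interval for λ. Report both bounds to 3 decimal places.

[0.745, 2.711]

Posterior: Gamma(shape 6.9, rate 4.32).
Equal-tailed 90% interval: Gamma(6.9, 4.32) quantiles at 0.05 and 0.95.
Posterior mean ≈ 1.597, SD ≈ 0.608; a Normal approximation gives roughly [0.597, 2.597].
Exact: lower = 0.745; upper = 2.711.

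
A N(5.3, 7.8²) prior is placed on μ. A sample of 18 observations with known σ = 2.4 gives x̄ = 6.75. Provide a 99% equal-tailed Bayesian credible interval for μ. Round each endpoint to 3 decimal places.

Posterior precision = 1/7.8² + 18/2.4² = 0.0164 + 3.1250 = 3.1414, so posterior SD = 0.5642.
Posterior mean = (5.3/7.8² + 18·6.75/2.4²) / 3.1414 = 6.7424.
Interval: 6.7424 ± 2.576 × 0.5642 → [5.289, 8.196].

[5.289, 8.196]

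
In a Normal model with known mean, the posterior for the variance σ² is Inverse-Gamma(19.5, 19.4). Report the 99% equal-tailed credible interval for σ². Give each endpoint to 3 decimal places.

[0.593, 1.940]

Inverse-Gamma(19.5, 19.4) quantiles: F⁻¹(0.005) and F⁻¹(0.995).
Equivalently, 1/σ² ~ Gamma(19.5, rate = 19.4); invert its 0.995 and 0.005 quantiles.
Posterior mean ≈ 1.049, SD ≈ 0.251; a Normal approximation gives roughly [0.403, 1.694].
Exact: lower = 0.593; upper = 1.940.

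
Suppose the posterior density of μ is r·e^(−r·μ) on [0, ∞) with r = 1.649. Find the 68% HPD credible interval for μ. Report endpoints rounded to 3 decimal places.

[0.000, 0.691]

The exponential density is strictly decreasing on [0, ∞), so the HPD interval is anchored at 0: [0, q] with P(μ ≤ q) = 0.68.
q = −ln(1 − 0.68) / 1.649 = 1.1394 / 1.649 = 0.691.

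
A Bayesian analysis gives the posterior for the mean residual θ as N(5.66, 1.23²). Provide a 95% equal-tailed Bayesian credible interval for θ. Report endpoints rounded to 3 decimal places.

[3.249, 8.071]

The posterior is symmetric, so the 95% equal-tailed interval is θ = 5.66 ± z·1.23 with z = 1.960.
Half-width: 1.960 × 1.23 = 2.411.
5.66 − 2.411 = 3.249; 5.66 + 2.411 = 8.071.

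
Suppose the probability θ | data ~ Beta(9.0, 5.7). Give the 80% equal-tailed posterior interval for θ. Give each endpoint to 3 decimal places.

Posterior: Beta(9.0, 5.7).
Equal-tailed 80% interval: the 0.1 and 0.9 quantiles of Beta(9.0, 5.7).
Posterior mean ≈ 0.612, SD ≈ 0.123; a Normal approximation gives roughly [0.455, 0.770].
Exact: F⁻¹(0.1) = 0.448; F⁻¹(0.9) = 0.769.

[0.448, 0.769]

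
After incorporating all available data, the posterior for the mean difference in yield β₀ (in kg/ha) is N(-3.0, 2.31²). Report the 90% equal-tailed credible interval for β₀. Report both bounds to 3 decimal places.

[-6.800, 0.800]

The posterior is symmetric, so the 90% equal-tailed interval is β₀ = -3.0 ± z·2.31 with z = 1.645.
Half-width: 1.645 × 2.31 = 3.800.
-3.0 − 3.800 = -6.800; -3.0 + 3.800 = 0.800.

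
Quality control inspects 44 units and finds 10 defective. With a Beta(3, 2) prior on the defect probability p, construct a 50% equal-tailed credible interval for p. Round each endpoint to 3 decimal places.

[0.221, 0.306]

Posterior: Beta(3+10, 2+34) = Beta(13, 36).
Equal-tailed 50% interval: the 0.25 and 0.75 quantiles of Beta(13, 36).
Posterior mean ≈ 0.265, SD ≈ 0.062; a Normal approximation gives roughly [0.223, 0.307].
Exact: F⁻¹(0.25) = 0.221; F⁻¹(0.75) = 0.306.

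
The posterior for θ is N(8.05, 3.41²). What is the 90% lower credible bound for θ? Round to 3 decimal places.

3.680

Need L with P(θ ≥ L) = 0.90: L = 8.05 − z_{0.1}·3.41.
z = 1.282; L = 8.05 − 1.282 × 3.41 = 3.680.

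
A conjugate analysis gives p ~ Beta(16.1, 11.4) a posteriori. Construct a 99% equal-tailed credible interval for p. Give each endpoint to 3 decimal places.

Posterior: Beta(16.1, 11.4).
Equal-tailed 99% interval: the 0.005 and 0.995 quantiles of Beta(16.1, 11.4).
Posterior mean ≈ 0.585, SD ≈ 0.092; a Normal approximation gives roughly [0.348, 0.823].
Exact: F⁻¹(0.005) = 0.344; F⁻¹(0.995) = 0.804.

[0.344, 0.804]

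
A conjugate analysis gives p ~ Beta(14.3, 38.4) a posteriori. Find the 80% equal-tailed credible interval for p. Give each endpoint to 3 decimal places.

[0.195, 0.351]

Posterior: Beta(14.3, 38.4).
Equal-tailed 80% interval: the 0.1 and 0.9 quantiles of Beta(14.3, 38.4).
Posterior mean ≈ 0.271, SD ≈ 0.061; a Normal approximation gives roughly [0.194, 0.349].
Exact: F⁻¹(0.1) = 0.195; F⁻¹(0.9) = 0.351.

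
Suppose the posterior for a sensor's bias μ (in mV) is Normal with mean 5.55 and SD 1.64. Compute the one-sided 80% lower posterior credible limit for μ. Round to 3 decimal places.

4.170

Need L with P(μ ≥ L) = 0.80: L = 5.55 − z_{0.2}·1.64.
z = 0.842; L = 5.55 − 0.842 × 1.64 = 4.170.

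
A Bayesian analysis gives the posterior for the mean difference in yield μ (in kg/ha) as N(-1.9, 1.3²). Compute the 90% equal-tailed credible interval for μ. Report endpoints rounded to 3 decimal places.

The posterior is symmetric, so the 90% equal-tailed interval is μ = -1.9 ± z·1.3 with z = 1.645.
Half-width: 1.645 × 1.3 = 2.138.
-1.9 − 2.138 = -4.038; -1.9 + 2.138 = 0.238.

[-4.038, 0.238]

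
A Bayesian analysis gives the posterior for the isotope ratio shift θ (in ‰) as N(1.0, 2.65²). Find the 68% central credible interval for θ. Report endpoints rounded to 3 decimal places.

[-1.635, 3.635]

The posterior is symmetric, so the 68% equal-tailed interval is θ = 1.0 ± z·2.65 with z = 0.994.
Half-width: 0.994 × 2.65 = 2.635.
1.0 − 2.635 = -1.635; 1.0 + 2.635 = 3.635.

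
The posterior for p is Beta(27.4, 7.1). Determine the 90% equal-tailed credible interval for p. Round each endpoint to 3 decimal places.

[0.673, 0.895]

Posterior: Beta(27.4, 7.1).
Equal-tailed 90% interval: the 0.05 and 0.95 quantiles of Beta(27.4, 7.1).
Posterior mean ≈ 0.794, SD ≈ 0.068; a Normal approximation gives roughly [0.683, 0.906].
Exact: F⁻¹(0.05) = 0.673; F⁻¹(0.95) = 0.895.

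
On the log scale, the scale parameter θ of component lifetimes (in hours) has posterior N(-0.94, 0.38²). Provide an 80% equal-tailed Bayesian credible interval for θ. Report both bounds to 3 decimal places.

On the log scale the 80% interval is -0.94 ± 1.282 × 0.38 = [-1.4270, -0.4530].
Exponentiate: [e^-1.4270, e^-0.4530] = [0.240, 0.636].

[0.240, 0.636]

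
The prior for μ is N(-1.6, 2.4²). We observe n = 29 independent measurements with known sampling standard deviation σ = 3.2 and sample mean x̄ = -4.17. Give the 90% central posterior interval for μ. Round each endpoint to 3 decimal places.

[-4.970, -3.073]

Posterior precision = 1/2.4² + 29/3.2² = 0.1736 + 2.8320 = 3.0056, so posterior SD = 0.5768.
Posterior mean = (-1.6/2.4² + 29·-4.17/3.2²) / 3.0056 = -4.0216.
Interval: -4.0216 ± 1.645 × 0.5768 → [-4.970, -3.073].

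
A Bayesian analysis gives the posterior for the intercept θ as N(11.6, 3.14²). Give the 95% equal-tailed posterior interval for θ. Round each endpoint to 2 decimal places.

[5.45, 17.75]

The posterior is symmetric, so the 95% equal-tailed interval is θ = 11.6 ± z·3.14 with z = 1.960.
Half-width: 1.960 × 3.14 = 6.15.
11.6 − 6.15 = 5.45; 11.6 + 6.15 = 17.75.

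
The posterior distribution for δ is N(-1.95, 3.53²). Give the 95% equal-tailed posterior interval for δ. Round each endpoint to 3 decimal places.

[-8.869, 4.969]

The posterior is symmetric, so the 95% equal-tailed interval is δ = -1.95 ± z·3.53 with z = 1.960.
Half-width: 1.960 × 3.53 = 6.919.
-1.95 − 6.919 = -8.869; -1.95 + 6.919 = 4.969.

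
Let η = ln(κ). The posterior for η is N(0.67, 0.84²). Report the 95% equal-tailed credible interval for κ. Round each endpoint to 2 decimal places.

[0.38, 10.14]

On the log scale the 95% interval is 0.67 ± 1.960 × 0.84 = [-0.9764, 2.3164].
Exponentiate: [e^-0.9764, e^2.3164] = [0.38, 10.14].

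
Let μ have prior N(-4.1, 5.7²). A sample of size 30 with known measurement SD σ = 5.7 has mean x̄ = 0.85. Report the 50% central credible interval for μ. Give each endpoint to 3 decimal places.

Posterior precision = 1/5.7² + 30/5.7² = 0.0308 + 0.9234 = 0.9541, so posterior SD = 1.0238.
Posterior mean = (-4.1/5.7² + 30·0.85/5.7²) / 0.9541 = 0.6903.
Interval: 0.6903 ± 0.674 × 1.0238 → [0.000, 1.381].

[0.000, 1.381]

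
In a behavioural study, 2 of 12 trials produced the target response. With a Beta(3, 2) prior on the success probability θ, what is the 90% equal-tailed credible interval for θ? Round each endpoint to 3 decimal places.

[0.132, 0.484]

Posterior: Beta(3+2, 2+10) = Beta(5, 12).
Equal-tailed 90% interval: the 0.05 and 0.95 quantiles of Beta(5, 12).
Posterior mean ≈ 0.294, SD ≈ 0.107; a Normal approximation gives roughly [0.117, 0.471].
Exact: F⁻¹(0.05) = 0.132; F⁻¹(0.95) = 0.484.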